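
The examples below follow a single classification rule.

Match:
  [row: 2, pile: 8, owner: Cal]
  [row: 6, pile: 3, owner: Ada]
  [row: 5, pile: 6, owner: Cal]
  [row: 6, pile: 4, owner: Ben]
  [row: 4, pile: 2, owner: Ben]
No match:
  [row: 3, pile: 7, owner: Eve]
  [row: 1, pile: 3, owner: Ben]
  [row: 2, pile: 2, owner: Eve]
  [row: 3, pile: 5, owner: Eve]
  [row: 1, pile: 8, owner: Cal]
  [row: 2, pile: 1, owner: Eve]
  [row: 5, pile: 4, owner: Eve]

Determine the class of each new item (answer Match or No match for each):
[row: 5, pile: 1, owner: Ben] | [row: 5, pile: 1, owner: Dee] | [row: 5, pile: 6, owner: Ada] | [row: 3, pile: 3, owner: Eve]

Match, Match, Match, No match

The rule appears to be: owner is not Eve AND row ≥ 2.
[row: 5, pile: 1, owner: Ben] → owner is Ben, row = 5 → Match. [row: 5, pile: 1, owner: Dee] → owner is Dee, row = 5 → Match. [row: 5, pile: 6, owner: Ada] → owner is Ada, row = 5 → Match. [row: 3, pile: 3, owner: Eve] → owner is Eve, row = 3 → No match.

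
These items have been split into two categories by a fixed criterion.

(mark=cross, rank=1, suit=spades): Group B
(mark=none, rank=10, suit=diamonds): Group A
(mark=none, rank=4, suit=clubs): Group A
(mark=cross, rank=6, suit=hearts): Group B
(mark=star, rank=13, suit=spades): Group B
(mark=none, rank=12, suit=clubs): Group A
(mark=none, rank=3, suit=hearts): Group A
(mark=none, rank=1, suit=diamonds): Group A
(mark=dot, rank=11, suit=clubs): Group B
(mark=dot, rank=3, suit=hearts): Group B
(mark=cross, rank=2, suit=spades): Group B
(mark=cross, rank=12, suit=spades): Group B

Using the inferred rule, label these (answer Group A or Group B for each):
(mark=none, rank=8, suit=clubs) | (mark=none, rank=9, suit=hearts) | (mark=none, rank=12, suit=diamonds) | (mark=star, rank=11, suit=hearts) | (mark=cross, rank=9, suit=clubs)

Group A, Group A, Group A, Group B, Group B

All 'Group A' examples share one property — mark is none — and every 'Group B' example lacks it.
(mark=none, rank=8, suit=clubs) — mark is none, hence Group A.
(mark=none, rank=9, suit=hearts) — mark is none, hence Group A.
(mark=none, rank=12, suit=diamonds) — mark is none, hence Group A.
(mark=star, rank=11, suit=hearts) — mark is star, hence Group B.
(mark=cross, rank=9, suit=clubs) — mark is cross, hence Group B.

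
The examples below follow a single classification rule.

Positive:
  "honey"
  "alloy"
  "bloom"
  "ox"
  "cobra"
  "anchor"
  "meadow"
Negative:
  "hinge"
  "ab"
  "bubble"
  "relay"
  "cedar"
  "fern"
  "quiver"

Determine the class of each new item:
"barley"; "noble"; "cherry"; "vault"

Negative, Positive, Negative, Negative

One predicate separates the groups cleanly: contains 'o'.
Negative: "barley", since no 'o'.
Positive: "noble", since has 'o'.
Negative: "cherry", since no 'o'.
Negative: "vault", since no 'o'.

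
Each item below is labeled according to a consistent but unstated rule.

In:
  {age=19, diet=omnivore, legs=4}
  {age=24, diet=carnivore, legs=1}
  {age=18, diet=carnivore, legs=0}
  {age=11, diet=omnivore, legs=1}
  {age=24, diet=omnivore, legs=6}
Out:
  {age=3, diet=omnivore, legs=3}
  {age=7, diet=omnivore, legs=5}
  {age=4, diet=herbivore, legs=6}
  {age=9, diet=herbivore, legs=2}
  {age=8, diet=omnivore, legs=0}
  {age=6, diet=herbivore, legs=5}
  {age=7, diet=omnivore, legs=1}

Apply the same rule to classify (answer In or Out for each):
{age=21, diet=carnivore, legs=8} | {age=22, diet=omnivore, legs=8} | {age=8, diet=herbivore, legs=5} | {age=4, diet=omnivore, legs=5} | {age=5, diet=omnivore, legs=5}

Rule: age ≥ 11. This holds for each 'In' example and fails for each 'Out' one.
In: {age=21, diet=carnivore, legs=8}, since age = 21.
In: {age=22, diet=omnivore, legs=8}, since age = 22.
Out: {age=8, diet=herbivore, legs=5}, since age = 8.
Out: {age=4, diet=omnivore, legs=5}, since age = 4.
Out: {age=5, diet=omnivore, legs=5}, since age = 5.

In, In, Out, Out, Out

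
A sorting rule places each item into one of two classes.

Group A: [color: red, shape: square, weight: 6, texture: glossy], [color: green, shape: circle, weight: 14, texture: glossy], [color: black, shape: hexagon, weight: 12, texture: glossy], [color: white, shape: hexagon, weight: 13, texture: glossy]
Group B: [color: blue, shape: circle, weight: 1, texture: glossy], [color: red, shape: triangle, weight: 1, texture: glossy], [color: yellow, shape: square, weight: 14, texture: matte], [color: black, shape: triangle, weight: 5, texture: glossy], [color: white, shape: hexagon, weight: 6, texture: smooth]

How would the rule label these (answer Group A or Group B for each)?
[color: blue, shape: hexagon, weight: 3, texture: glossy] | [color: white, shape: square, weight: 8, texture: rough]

Group B, Group B

The simplest hypothesis consistent with all the labels is: texture is glossy AND weight ≥ 6.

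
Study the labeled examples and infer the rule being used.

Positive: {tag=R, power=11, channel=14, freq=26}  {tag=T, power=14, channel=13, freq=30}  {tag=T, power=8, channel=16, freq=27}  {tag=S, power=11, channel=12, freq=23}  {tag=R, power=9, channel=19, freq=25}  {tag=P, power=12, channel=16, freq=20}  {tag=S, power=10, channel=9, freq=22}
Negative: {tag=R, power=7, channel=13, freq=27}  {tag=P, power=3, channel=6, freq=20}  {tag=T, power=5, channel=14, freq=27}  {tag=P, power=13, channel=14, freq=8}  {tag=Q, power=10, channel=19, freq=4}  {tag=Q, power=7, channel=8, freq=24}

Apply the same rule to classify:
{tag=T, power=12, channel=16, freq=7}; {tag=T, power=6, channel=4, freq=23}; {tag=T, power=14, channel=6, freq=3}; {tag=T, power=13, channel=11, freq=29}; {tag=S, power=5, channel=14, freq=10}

Negative, Negative, Negative, Positive, Negative

The rule appears to be: power ≥ 8 AND freq ≥ 20.
Negative: {tag=T, power=12, channel=16, freq=7}, since power = 12, freq = 7.
Negative: {tag=T, power=6, channel=4, freq=23}, since power = 6, freq = 23.
Negative: {tag=T, power=14, channel=6, freq=3}, since power = 14, freq = 3.
Positive: {tag=T, power=13, channel=11, freq=29}, since power = 13, freq = 29.
Negative: {tag=S, power=5, channel=14, freq=10}, since power = 5, freq = 10.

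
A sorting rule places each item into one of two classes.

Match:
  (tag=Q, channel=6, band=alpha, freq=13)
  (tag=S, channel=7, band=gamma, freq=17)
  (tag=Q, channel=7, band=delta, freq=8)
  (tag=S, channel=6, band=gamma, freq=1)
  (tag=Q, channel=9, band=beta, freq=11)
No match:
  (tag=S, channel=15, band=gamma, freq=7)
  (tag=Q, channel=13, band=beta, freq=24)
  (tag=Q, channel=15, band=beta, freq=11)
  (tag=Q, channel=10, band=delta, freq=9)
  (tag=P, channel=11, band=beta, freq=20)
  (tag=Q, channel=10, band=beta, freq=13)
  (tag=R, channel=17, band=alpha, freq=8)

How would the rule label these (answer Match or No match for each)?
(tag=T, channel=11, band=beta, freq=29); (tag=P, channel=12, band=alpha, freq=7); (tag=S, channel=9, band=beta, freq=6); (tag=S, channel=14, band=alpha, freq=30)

No match, No match, Match, No match

Rule: channel ≤ 9. This holds for each 'Match' example and fails for each 'No match' one.
(tag=T, channel=11, band=beta, freq=29): channel = 11, fails the rule → No match. (tag=P, channel=12, band=alpha, freq=7): channel = 12, fails the rule → No match. (tag=S, channel=9, band=beta, freq=6): channel = 9, matches → Match. (tag=S, channel=14, band=alpha, freq=30): channel = 14, fails the rule → No match.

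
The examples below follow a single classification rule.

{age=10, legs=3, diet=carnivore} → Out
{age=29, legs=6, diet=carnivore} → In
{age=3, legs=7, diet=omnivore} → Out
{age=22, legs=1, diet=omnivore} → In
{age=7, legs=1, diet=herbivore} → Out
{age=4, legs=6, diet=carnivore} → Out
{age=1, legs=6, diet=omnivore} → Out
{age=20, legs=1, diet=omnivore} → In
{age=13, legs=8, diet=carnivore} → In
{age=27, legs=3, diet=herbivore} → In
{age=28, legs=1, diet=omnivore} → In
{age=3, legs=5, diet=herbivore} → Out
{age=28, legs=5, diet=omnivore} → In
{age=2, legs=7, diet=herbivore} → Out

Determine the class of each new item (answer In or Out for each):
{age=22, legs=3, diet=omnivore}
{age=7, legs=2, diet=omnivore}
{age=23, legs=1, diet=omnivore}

The classifier is using: age ≥ 13.
{age=22, legs=3, diet=omnivore}: In (age = 22). {age=7, legs=2, diet=omnivore}: Out (age = 7). {age=23, legs=1, diet=omnivore}: In (age = 23).

In, Out, In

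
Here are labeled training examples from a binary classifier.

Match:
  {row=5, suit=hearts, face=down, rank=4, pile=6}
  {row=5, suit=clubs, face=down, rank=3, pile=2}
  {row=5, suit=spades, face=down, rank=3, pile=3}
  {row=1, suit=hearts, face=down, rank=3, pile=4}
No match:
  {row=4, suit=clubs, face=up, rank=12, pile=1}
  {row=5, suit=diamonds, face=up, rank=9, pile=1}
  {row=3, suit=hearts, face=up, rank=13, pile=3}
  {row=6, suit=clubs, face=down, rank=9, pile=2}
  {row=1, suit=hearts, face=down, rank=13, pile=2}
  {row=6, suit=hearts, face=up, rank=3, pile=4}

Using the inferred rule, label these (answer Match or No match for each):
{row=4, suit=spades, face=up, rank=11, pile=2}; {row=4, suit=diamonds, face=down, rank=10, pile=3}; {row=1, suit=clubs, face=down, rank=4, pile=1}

No match, No match, Match

The common property of the 'Match' items is: face is down AND rank ≤ 4. No 'No match' item has it.
{row=4, suit=spades, face=up, rank=11, pile=2}: face is up, rank = 11 — lacks this property, so No match. {row=4, suit=diamonds, face=down, rank=10, pile=3}: face is down, rank = 10 — lacks this property, so No match. {row=1, suit=clubs, face=down, rank=4, pile=1}: face is down, rank = 4 — checks out, so Match.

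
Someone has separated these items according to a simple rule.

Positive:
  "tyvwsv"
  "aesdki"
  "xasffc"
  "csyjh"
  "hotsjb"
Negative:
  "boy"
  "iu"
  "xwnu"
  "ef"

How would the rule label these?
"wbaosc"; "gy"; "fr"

Positive, Negative, Negative

The common property of the 'Positive' items is: contains 's'. No 'Negative' item has it.
"wbaosc": has 's', has this property → Positive.
"gy": no 's', does not fit → Negative.
"fr": no 's', does not fit → Negative.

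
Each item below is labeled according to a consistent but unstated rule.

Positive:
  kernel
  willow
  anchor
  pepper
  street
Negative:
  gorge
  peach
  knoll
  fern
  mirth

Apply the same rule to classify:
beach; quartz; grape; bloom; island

The pattern is that an item is 'Positive' exactly when: length 6.
beach: length 5, does not fit → Negative. quartz: length 6, fits → Positive. grape: length 5, does not fit → Negative. bloom: length 5, does not fit → Negative. island: length 6, fits → Positive.

Negative, Positive, Negative, Negative, Positive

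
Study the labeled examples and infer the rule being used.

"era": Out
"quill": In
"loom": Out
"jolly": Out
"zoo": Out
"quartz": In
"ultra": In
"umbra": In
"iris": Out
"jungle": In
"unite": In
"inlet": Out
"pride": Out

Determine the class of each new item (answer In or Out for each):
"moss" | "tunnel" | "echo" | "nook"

Out, In, Out, Out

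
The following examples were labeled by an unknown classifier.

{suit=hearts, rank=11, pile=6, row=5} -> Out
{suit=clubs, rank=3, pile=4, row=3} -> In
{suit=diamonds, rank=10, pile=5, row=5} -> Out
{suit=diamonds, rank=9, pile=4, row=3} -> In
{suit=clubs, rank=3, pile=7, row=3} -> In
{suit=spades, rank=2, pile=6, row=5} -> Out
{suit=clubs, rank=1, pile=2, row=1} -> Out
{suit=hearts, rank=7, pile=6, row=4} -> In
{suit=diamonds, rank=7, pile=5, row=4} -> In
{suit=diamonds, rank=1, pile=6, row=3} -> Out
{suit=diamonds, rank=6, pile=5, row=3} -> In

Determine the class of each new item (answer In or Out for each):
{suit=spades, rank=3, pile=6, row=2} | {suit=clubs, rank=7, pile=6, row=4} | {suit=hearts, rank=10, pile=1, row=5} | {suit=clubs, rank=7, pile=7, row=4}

In, In, Out, In

The classifier is using: rank ≥ 2 AND row ≤ 4.
In: {suit=spades, rank=3, pile=6, row=2}, since rank = 3, row = 2.
In: {suit=clubs, rank=7, pile=6, row=4}, since rank = 7, row = 4.
Out: {suit=hearts, rank=10, pile=1, row=5}, since rank = 10, row = 5.
In: {suit=clubs, rank=7, pile=7, row=4}, since rank = 7, row = 4.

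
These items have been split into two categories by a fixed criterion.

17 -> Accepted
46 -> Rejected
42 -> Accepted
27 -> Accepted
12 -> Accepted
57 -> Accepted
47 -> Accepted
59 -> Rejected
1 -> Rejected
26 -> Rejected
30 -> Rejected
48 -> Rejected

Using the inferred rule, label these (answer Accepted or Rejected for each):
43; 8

The distinguishing property — ≡ 2 (mod 5) — holds for all the 'Accepted' cases and none of the 'Rejected' cases.
43: Rejected (43 mod 5 = 3).
8: Rejected (8 mod 5 = 3).

Rejected, Rejected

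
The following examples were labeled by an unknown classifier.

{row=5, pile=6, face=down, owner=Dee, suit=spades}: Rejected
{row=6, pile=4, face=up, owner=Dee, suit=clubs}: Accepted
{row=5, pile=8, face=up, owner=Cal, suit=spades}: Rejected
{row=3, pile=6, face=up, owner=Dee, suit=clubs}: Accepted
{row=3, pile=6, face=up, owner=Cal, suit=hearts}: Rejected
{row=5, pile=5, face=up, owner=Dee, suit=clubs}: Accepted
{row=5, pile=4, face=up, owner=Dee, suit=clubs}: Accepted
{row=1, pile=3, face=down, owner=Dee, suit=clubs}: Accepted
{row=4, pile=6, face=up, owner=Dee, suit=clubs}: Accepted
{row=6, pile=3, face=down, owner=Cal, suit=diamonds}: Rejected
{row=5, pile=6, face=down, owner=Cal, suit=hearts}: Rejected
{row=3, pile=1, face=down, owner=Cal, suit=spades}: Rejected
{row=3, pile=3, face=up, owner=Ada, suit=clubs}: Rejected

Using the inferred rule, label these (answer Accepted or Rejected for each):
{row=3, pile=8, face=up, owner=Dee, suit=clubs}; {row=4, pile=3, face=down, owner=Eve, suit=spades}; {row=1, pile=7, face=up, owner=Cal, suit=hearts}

Accepted, Rejected, Rejected

'Accepted' ⟺ owner is Dee AND suit is clubs.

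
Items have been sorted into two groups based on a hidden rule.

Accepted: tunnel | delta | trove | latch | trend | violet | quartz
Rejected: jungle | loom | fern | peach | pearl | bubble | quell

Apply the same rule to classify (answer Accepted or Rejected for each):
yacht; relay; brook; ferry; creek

All 'Accepted' examples share one property — contains 't' — and every 'Rejected' example lacks it.
yacht: has 't' — fits, so Accepted.
relay: no 't' — doesn't match, so Rejected.
brook: no 't' — doesn't match, so Rejected.
ferry: no 't' — doesn't match, so Rejected.
creek: no 't' — doesn't match, so Rejected.

Accepted, Rejected, Rejected, Rejected, Rejected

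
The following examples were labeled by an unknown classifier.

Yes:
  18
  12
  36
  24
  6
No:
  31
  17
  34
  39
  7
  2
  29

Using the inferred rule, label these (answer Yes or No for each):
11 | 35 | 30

No, No, Yes

The classifier is using: multiple of 6.
11: No (11 = 6·1 + 5). 35: No (35 = 6·5 + 5). 30: Yes (30 = 6·5).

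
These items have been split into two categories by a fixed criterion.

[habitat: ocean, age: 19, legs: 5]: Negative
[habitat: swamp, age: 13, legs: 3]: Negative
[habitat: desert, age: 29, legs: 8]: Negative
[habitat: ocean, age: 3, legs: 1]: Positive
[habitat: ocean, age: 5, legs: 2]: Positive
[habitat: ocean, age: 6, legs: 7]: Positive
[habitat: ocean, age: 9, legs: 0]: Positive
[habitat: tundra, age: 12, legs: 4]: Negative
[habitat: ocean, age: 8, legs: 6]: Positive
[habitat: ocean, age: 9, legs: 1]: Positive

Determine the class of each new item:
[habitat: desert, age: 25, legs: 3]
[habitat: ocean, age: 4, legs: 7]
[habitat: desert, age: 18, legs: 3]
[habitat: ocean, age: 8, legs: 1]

Negative, Positive, Negative, Positive

The rule appears to be: age ≤ 9.
[habitat: desert, age: 25, legs: 3] → age = 25 → Negative. [habitat: ocean, age: 4, legs: 7] → age = 4 → Positive. [habitat: desert, age: 18, legs: 3] → age = 18 → Negative. [habitat: ocean, age: 8, legs: 1] → age = 8 → Positive.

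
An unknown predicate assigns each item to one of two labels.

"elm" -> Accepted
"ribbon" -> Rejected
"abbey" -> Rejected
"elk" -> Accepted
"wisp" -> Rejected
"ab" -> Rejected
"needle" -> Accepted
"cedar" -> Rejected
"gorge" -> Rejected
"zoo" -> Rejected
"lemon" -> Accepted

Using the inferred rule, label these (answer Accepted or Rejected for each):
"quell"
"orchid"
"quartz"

Accepted, Rejected, Rejected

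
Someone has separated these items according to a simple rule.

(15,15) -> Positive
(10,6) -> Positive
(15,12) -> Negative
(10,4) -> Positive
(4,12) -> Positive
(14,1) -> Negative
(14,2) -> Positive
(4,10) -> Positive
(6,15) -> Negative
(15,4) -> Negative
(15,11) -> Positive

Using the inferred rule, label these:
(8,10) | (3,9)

Positive, Positive

The pattern is that an item is 'Positive' exactly when: sum is even.
(8,10): 8+10 = 18 — qualifies, so Positive.
(3,9): 3+9 = 12 — qualifies, so Positive.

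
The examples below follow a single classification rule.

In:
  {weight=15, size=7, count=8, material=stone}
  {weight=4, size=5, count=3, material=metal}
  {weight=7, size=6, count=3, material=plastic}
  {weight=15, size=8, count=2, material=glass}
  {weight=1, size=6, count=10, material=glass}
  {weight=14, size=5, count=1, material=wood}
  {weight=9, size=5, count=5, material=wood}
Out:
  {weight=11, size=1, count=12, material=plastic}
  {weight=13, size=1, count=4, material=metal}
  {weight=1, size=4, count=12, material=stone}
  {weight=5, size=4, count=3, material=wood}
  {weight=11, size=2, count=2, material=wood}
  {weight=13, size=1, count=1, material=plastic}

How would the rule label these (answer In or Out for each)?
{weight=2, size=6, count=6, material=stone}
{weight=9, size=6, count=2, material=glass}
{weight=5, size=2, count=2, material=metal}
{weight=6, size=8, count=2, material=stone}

The classifier is using: size ≥ 5.
In: {weight=2, size=6, count=6, material=stone}, since size = 6. In: {weight=9, size=6, count=2, material=glass}, since size = 6. Out: {weight=5, size=2, count=2, material=metal}, since size = 2. In: {weight=6, size=8, count=2, material=stone}, since size = 8.

In, In, Out, In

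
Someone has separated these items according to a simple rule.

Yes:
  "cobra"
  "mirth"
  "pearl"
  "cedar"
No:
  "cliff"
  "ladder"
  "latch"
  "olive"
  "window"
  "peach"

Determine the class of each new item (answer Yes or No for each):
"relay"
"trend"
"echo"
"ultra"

Yes, Yes, No, Yes

'Yes' ⟺ odd length AND contains 'r'.
"relay": length 5, has 'r', meets the rule → Yes.
"trend": length 5, has 'r', meets the rule → Yes.
"echo": length 4, no 'r', lacks this property → No.
"ultra": length 5, has 'r', meets the rule → Yes.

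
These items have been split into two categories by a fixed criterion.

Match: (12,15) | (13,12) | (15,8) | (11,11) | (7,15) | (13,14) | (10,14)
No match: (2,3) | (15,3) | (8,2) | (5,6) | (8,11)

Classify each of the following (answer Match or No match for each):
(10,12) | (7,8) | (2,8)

All 'Match' examples share one property — sum ≥ 22 — and every 'No match' example lacks it.

Match, No match, No match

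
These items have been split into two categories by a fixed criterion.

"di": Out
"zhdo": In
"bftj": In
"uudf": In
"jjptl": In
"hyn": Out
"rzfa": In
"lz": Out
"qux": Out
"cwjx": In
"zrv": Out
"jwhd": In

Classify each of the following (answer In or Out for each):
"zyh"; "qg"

Out, Out

All 'In' examples share one property — length ≥ 4 — and every 'Out' example lacks it.
"zyh" — length 3, hence Out.
"qg" — length 2, hence Out.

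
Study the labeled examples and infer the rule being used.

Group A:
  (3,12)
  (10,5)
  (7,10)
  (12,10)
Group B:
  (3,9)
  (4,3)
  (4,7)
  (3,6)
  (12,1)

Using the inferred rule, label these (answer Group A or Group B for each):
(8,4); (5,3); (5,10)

The pattern is that an item is 'Group A' exactly when: sum ≥ 15.
(8,4): 8+4 = 12, does not satisfy this → Group B.
(5,3): 5+3 = 8, does not satisfy this → Group B.
(5,10): 5+10 = 15, meets the rule → Group A.

Group B, Group B, Group A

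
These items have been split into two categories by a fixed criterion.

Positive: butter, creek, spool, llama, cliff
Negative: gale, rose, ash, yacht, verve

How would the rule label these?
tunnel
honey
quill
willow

The rule appears to be: has a double letter.
Positive: tunnel, since 'nn' doubled.
Negative: honey, since no doubled letter.
Positive: quill, since 'll' doubled.
Positive: willow, since 'll' doubled.

Positive, Negative, Positive, Positive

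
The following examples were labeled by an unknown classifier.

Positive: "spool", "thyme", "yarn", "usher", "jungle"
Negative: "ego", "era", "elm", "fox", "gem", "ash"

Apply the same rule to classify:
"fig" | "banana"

Negative, Positive

A rule that fits every label: length ≥ 4 — true of each 'Positive' example, false of each 'Negative' one.
"fig" — length 3, hence Negative. "banana" — length 6, hence Positive.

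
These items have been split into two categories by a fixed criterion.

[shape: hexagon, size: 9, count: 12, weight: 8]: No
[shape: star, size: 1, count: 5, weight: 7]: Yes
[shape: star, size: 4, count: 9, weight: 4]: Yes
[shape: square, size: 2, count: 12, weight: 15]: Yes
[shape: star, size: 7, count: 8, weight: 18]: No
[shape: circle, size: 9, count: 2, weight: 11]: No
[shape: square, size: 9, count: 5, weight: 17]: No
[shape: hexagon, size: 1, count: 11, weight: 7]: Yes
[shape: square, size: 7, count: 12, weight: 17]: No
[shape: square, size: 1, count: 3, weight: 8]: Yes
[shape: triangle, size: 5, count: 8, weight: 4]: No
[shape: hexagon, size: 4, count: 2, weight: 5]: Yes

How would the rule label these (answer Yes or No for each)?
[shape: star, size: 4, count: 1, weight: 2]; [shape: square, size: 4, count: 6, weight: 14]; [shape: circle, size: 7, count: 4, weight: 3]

Yes, Yes, No

The pattern is that an item is 'Yes' exactly when: size ≤ 4.
[shape: star, size: 4, count: 1, weight: 2]: Yes (size = 4). [shape: square, size: 4, count: 6, weight: 14]: Yes (size = 4). [shape: circle, size: 7, count: 4, weight: 3]: No (size = 7).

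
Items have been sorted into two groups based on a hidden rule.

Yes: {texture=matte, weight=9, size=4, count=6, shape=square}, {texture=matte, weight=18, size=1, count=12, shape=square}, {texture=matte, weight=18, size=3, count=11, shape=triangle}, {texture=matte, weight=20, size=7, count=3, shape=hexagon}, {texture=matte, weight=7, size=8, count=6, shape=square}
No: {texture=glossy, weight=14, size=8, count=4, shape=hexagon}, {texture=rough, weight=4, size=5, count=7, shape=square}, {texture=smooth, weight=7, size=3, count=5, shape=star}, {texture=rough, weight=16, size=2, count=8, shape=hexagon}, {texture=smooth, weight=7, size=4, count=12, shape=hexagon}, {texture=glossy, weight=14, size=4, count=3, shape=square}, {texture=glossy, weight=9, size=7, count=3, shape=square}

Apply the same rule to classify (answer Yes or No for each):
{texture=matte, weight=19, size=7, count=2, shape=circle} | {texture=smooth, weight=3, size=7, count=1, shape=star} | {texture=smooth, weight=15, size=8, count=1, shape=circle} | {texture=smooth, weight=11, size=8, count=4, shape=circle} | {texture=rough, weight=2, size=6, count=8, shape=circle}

Yes, No, No, No, No

Comparing the two groups points to one rule — texture is matte.
{texture=matte, weight=19, size=7, count=2, shape=circle}: texture is matte — checks out, so Yes. {texture=smooth, weight=3, size=7, count=1, shape=star}: texture is smooth — fails this test, so No. {texture=smooth, weight=15, size=8, count=1, shape=circle}: texture is smooth — fails this test, so No. {texture=smooth, weight=11, size=8, count=4, shape=circle}: texture is smooth — fails this test, so No. {texture=rough, weight=2, size=6, count=8, shape=circle}: texture is rough — fails this test, so No.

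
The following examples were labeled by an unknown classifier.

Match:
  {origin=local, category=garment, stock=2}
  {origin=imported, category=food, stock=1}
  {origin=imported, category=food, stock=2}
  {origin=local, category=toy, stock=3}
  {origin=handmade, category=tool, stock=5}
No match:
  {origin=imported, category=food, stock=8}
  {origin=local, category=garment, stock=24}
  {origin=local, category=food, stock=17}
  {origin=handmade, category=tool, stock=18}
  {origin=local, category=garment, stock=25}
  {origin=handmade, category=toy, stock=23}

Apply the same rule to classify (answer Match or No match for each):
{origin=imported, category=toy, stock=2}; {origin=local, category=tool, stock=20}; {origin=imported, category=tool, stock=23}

Every 'Match' example satisfies: stock ≤ 5. None of the 'No match' examples do.

Match, No match, No match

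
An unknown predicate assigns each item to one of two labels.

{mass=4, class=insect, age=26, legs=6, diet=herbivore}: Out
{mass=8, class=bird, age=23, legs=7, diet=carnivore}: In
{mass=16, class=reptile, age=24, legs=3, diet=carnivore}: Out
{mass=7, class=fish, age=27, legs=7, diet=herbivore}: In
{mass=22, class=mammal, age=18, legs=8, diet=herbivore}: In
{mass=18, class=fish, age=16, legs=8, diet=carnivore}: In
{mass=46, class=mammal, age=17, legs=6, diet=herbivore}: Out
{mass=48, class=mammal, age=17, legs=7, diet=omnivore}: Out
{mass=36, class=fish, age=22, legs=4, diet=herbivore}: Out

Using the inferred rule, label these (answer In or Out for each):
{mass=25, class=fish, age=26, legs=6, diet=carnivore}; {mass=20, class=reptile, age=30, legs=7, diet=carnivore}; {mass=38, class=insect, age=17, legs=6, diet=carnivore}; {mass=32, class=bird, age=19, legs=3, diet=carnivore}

Out, In, Out, Out

The common property of the 'In' items is: legs ≥ 7 AND mass ≤ 22. No 'Out' item has it.
{mass=25, class=fish, age=26, legs=6, diet=carnivore} — legs = 6, mass = 25, hence Out. {mass=20, class=reptile, age=30, legs=7, diet=carnivore} — legs = 7, mass = 20, hence In. {mass=38, class=insect, age=17, legs=6, diet=carnivore} — legs = 6, mass = 38, hence Out. {mass=32, class=bird, age=19, legs=3, diet=carnivore} — legs = 3, mass = 32, hence Out.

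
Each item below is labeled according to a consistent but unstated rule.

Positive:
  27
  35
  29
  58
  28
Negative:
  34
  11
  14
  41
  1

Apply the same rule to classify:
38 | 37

All 'Positive' examples share one property — digit sum ≥ 8 — and every 'Negative' example lacks it.
38: Positive (digit sum 3+8 = 11). 37: Positive (digit sum 3+7 = 10).

Positive, Positive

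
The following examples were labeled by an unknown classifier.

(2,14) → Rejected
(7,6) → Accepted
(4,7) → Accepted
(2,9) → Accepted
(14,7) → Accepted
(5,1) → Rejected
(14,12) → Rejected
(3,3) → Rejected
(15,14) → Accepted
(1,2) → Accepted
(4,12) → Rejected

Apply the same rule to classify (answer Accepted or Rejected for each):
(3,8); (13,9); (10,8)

Accepted, Rejected, Rejected

The rule appears to be: sum is odd.
(3,8) — 3+8 = 11, hence Accepted.
(13,9) — 13+9 = 22, hence Rejected.
(10,8) — 10+8 = 18, hence Rejected.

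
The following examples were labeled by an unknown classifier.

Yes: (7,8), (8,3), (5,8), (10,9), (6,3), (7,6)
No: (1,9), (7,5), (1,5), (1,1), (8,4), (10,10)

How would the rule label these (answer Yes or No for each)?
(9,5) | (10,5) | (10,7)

All 'Yes' examples share one property — sum is odd — and every 'No' example lacks it.

No, Yes, Yes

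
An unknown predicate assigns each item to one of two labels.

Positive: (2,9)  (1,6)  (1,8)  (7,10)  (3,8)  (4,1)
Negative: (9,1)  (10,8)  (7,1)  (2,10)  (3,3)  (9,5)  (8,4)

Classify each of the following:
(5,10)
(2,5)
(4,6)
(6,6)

Positive, Positive, Negative, Negative

All 'Positive' examples share one property — sum is odd — and every 'Negative' example lacks it.
(5,10): 5+10 = 15 — meets the rule, so Positive.
(2,5): 2+5 = 7 — meets the rule, so Positive.
(4,6): 4+6 = 10 — does not satisfy this, so Negative.
(6,6): 6+6 = 12 — does not satisfy this, so Negative.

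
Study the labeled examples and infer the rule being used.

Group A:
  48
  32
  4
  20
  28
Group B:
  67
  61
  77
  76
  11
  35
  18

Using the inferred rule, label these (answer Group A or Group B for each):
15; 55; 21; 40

Group B, Group B, Group B, Group A

All 'Group A' examples share one property — multiple of 4 AND at most 48 — and every 'Group B' example lacks it.
15: 15 = 4·3 + 3, 15 ≤ 48, doesn't match → Group B.
55: 55 = 4·13 + 3, 55 > 48, doesn't match → Group B.
21: 21 = 4·5 + 1, 21 ≤ 48, doesn't match → Group B.
40: 40 = 4·10, 40 ≤ 48, satisfies this → Group A.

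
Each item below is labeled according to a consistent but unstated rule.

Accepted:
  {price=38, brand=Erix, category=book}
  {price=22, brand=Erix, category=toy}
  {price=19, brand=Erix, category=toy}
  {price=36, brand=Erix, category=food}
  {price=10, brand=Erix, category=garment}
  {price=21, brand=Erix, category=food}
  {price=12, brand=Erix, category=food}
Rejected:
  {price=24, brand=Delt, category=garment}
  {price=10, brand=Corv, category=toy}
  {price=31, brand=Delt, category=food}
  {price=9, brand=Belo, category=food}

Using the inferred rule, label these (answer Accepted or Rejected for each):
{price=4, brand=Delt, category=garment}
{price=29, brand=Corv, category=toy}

Rejected, Rejected

Looking at the examples, the only property every 'Accepted' case has and every 'Rejected' case lacks is: brand is Erix.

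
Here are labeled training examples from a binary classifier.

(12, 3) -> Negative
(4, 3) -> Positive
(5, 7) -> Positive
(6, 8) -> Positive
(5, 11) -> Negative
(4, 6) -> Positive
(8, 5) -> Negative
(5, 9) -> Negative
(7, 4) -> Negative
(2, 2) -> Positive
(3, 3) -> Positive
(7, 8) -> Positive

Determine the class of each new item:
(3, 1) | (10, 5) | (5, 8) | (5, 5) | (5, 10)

Positive, Negative, Negative, Positive, Negative

The common property of the 'Positive' items is: |first − second| ≤ 2. No 'Negative' item has it.
(3, 1): |3−1| = 2 — fits, so Positive. (10, 5): |10−5| = 5 — fails this test, so Negative. (5, 8): |5−8| = 3 — fails this test, so Negative. (5, 5): |5−5| = 0 — fits, so Positive. (5, 10): |5−10| = 5 — fails this test, so Negative.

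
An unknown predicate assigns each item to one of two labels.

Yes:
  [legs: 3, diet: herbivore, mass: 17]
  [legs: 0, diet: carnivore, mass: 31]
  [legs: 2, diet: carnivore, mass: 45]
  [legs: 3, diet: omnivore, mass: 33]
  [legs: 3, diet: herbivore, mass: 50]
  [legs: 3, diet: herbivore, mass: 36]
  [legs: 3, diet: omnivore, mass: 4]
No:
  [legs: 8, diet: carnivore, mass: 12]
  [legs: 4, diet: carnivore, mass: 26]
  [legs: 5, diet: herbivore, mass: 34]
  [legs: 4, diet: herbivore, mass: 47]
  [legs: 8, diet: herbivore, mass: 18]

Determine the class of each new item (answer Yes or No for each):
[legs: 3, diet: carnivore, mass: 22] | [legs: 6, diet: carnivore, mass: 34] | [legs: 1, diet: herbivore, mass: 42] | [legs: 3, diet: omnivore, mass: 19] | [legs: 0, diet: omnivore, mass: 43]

Every 'Yes' example satisfies: legs ≤ 3. None of the 'No' examples do.

Yes, No, Yes, Yes, Yes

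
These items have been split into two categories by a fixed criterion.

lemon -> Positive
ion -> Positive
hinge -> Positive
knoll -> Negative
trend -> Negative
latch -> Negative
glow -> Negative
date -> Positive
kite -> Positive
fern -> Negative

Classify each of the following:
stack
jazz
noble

Negative, Negative, Positive

All 'Positive' examples share one property — has ≥ 2 vowels — and every 'Negative' example lacks it.
Negative: stack, since 1 vowel. Negative: jazz, since 1 vowel. Positive: noble, since 2 vowels.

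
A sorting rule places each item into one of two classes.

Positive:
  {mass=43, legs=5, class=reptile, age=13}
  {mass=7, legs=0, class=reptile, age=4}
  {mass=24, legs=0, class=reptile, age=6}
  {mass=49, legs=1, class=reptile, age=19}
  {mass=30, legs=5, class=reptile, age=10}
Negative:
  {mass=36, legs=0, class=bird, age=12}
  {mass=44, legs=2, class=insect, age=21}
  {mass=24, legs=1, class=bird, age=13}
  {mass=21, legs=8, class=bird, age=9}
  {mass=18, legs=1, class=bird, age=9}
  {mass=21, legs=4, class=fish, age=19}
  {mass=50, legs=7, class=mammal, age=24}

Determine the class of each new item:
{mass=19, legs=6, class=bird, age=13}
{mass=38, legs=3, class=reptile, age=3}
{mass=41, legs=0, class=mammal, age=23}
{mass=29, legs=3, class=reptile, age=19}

Negative, Positive, Negative, Positive

Every 'Positive' example satisfies: class is reptile. None of the 'Negative' examples do.
{mass=19, legs=6, class=bird, age=13} — class is bird, hence Negative.
{mass=38, legs=3, class=reptile, age=3} — class is reptile, hence Positive.
{mass=41, legs=0, class=mammal, age=23} — class is mammal, hence Negative.
{mass=29, legs=3, class=reptile, age=19} — class is reptile, hence Positive.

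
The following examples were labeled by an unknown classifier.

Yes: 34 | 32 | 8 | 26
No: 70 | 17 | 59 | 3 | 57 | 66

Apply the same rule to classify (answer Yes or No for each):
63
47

The distinguishing property — even AND at most 34 — holds for all the 'Yes' cases and none of the 'No' cases.
63: No (63 is odd, 63 > 34). 47: No (47 is odd, 47 > 34).

No, No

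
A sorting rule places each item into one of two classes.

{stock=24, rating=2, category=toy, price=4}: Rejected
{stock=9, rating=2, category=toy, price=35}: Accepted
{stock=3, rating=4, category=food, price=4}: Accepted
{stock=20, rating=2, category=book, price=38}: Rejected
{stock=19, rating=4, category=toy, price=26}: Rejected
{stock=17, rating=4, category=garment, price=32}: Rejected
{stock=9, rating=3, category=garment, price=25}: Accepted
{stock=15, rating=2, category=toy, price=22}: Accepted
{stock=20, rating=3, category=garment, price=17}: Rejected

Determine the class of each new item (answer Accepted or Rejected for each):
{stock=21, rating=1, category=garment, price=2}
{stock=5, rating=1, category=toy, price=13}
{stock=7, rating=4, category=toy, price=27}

Rejected, Accepted, Accepted

The simplest hypothesis consistent with all the labels is: stock ≤ 15.
Rejected: {stock=21, rating=1, category=garment, price=2}, since stock = 21. Accepted: {stock=5, rating=1, category=toy, price=13}, since stock = 5. Accepted: {stock=7, rating=4, category=toy, price=27}, since stock = 7.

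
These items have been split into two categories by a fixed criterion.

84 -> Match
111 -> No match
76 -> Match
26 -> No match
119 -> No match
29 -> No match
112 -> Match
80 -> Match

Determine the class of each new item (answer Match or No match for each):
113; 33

Checking candidate rules against both groups, what survives is: multiple of 4.
No match: 113, since 113 = 4·28 + 1. No match: 33, since 33 = 4·8 + 1.

No match, No match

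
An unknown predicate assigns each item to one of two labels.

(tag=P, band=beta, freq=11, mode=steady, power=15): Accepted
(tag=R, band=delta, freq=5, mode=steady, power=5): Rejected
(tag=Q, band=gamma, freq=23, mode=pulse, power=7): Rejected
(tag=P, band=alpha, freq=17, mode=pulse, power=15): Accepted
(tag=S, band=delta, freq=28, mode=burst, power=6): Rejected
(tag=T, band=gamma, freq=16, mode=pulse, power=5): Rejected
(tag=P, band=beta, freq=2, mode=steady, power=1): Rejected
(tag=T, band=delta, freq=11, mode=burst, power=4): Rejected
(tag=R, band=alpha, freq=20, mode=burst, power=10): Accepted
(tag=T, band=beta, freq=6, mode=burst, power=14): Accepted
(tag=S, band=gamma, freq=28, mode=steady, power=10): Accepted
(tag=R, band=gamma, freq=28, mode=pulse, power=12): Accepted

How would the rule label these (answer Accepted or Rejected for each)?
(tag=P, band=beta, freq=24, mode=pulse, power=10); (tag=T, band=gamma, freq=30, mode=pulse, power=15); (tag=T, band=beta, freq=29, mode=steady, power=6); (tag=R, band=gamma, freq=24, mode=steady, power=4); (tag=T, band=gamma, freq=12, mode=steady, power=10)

One predicate separates the groups cleanly: power ≥ 10.
(tag=P, band=beta, freq=24, mode=pulse, power=10) — power = 10, hence Accepted. (tag=T, band=gamma, freq=30, mode=pulse, power=15) — power = 15, hence Accepted. (tag=T, band=beta, freq=29, mode=steady, power=6) — power = 6, hence Rejected. (tag=R, band=gamma, freq=24, mode=steady, power=4) — power = 4, hence Rejected. (tag=T, band=gamma, freq=12, mode=steady, power=10) — power = 10, hence Accepted.

Accepted, Accepted, Rejected, Rejected, Accepted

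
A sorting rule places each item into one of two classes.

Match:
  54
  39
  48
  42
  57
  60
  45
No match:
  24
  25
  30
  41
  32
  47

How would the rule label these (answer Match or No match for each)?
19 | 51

The common property of the 'Match' items is: multiple of 3 AND at least 32. No 'No match' item has it.
19: No match (19 = 3·6 + 1, 19 < 32). 51: Match (51 = 3·17, 51 ≥ 32).

No match, Match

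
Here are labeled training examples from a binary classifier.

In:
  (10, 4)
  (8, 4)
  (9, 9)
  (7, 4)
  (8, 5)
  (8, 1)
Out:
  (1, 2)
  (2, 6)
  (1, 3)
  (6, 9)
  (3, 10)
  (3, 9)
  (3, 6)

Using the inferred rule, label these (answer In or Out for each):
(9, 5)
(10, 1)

In, In

The simplest hypothesis consistent with all the labels is: first ≥ 7.
(9, 5) — first 9, hence In.
(10, 1) — first 10, hence In.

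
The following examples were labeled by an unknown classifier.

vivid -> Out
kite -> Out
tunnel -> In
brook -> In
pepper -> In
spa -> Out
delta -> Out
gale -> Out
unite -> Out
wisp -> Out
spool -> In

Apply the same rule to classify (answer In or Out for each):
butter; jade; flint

In, Out, Out

The distinguishing property — has a double letter — holds for all the 'In' cases and none of the 'Out' cases.
butter: 'tt' doubled — fits, so In. jade: no doubled letter — does not satisfy this, so Out. flint: no doubled letter — does not satisfy this, so Out.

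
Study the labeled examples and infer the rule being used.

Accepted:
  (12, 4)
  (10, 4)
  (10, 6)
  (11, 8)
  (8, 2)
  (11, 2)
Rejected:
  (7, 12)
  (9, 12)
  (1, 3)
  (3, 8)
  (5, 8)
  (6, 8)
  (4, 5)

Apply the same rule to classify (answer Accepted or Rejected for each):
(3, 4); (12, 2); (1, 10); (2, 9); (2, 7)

The common property of the 'Accepted' items is: first > second. No 'Rejected' item has it.

Rejected, Accepted, Rejected, Rejected, Rejected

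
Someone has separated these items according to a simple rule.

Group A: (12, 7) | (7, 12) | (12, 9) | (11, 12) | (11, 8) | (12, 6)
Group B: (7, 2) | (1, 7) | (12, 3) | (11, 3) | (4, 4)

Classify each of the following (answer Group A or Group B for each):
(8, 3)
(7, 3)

One predicate separates the groups cleanly: sum ≥ 18.
Group B: (8, 3), since 8+3 = 11.
Group B: (7, 3), since 7+3 = 10.

Group B, Group B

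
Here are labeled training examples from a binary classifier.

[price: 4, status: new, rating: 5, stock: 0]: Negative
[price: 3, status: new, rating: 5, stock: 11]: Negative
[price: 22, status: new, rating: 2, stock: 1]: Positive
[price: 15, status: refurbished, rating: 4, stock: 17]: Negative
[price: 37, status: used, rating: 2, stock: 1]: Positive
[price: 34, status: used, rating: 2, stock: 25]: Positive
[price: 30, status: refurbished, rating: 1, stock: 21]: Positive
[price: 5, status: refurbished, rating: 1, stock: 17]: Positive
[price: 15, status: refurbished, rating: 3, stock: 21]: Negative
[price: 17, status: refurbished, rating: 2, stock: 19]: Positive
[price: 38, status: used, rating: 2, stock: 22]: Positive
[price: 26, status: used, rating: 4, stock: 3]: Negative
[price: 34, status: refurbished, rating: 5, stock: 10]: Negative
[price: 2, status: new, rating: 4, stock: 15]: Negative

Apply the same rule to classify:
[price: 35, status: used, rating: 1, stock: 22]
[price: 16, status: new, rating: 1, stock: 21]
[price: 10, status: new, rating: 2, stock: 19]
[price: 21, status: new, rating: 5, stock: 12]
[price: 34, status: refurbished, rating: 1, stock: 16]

The pattern is that an item is 'Positive' exactly when: rating ≤ 2.
[price: 35, status: used, rating: 1, stock: 22] — rating = 1, hence Positive. [price: 16, status: new, rating: 1, stock: 21] — rating = 1, hence Positive. [price: 10, status: new, rating: 2, stock: 19] — rating = 2, hence Positive. [price: 21, status: new, rating: 5, stock: 12] — rating = 5, hence Negative. [price: 34, status: refurbished, rating: 1, stock: 16] — rating = 1, hence Positive.

Positive, Positive, Positive, Negative, Positive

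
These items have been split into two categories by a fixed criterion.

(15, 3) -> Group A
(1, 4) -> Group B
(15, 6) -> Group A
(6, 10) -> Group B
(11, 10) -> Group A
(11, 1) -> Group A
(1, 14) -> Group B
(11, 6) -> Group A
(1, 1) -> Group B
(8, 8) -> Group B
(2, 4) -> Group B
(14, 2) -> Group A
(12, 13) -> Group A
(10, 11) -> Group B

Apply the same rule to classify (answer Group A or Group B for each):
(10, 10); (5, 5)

'Group A' ⟺ first ≥ 11.

Group B, Group B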